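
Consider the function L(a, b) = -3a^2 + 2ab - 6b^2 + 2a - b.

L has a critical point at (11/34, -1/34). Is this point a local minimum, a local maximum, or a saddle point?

The Hessian of L is constant: H = [[-6, 2], [2, -12]].
det(H) = (-6)·(-12) − 2² = 68.
det(H) > 0 and tr(H) = -18 < 0, so H is negative definite and the point is a local maximum.

local maximum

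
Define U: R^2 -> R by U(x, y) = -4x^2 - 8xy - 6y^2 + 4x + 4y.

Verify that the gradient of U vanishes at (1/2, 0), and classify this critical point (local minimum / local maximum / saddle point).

∇U = (-8x - 8y + 4, -8x - 12y + 4); substituting (1/2, 0) gives ∇U = (0, 0), so (1/2, 0) is indeed a critical point.
The Hessian of U is constant: H = [[-8, -8], [-8, -12]].
det(H) = (-8)·(-12) − (-8)² = 32.
det(H) > 0 and tr(H) = -20 < 0, so H is negative definite and the point is a local maximum.

local maximum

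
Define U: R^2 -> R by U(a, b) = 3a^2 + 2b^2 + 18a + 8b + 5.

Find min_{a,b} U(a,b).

U(a,b) separates as P(a) + Q(b) + 5, so its minimum is min P + min Q + 5.
P'(a) = 6a + 18 vanishes at a ∈ {-3}; Q'(b) = 4b + 8 vanishes at b ∈ {-2}.
Local minima of P (where P''>0): P(-3)=-27. Local minima of Q: Q(-2)=-8.
So the global minimum of U is P(-3) + Q(-2) + 5 = -27 − 8 + 5 = -30, attained at (-3, -2).

-30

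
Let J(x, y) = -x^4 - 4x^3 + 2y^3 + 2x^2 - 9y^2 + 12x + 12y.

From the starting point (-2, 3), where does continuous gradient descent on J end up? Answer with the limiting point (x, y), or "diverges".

(-1, 2)

J is separable, so gradient descent decouples: x follows -∂J/∂x, y follows -∂J/∂y.
∂J/∂x = -4(x - 1)(x + 1)(x + 3); at x=-2 this is -12, so x increases.
∂J/∂y = 6(y - 2)(y - 1); at y=3 this is 12, so y decreases.
x converges to its nearest critical value -1 (a local min of the x-part); y converges to 2. The iterate converges to (-1, 2).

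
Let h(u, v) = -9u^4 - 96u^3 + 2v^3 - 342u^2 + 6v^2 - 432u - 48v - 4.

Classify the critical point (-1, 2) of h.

saddle point

The mixed partial ∂²h/∂u∂v is 0, so the Hessian at any point is diag(h_uu, h_vv) = diag(-36(3u^2 + 16u + 19), 12(v + 1)).
At (-1, 2): H = diag(-216, 36).
The eigenvalues have opposite signs, so H is indefinite: a saddle point.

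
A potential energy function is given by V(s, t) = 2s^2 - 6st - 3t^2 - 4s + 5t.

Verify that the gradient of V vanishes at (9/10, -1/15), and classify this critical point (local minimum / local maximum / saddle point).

saddle point

∇V = (4s - 6t - 4, -6s - 6t + 5); substituting (9/10, -1/15) gives ∇V = (0, 0), so (9/10, -1/15) is indeed a critical point.
The Hessian of V is constant: H = [[4, -6], [-6, -6]].
det(H) = 4·(-6) − (-6)² = -60.
Since det(H) < 0, H is indefinite and the critical point is a saddle point.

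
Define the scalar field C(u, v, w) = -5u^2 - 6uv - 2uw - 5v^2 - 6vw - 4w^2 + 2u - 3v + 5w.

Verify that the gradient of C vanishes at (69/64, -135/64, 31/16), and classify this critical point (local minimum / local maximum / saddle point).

local maximum

∇C = (-10u - 6v - 2w + 2, -6u - 10v - 6w - 3, -2u - 6v - 8w + 5); substituting (69/64, -135/64, 31/16) gives ∇C = (0, 0, 0), so (69/64, -135/64, 31/16) is indeed a critical point.
The Hessian is constant: H = [[-10, -6, -2], [-6, -10, -6], [-2, -6, -8]].
Leading principal minors: Δ₁ = -10, Δ₂ = 64, Δ₃ = -256.
The minors alternate sign starting negative (−, +, −), so H is negative definite: a local maximum.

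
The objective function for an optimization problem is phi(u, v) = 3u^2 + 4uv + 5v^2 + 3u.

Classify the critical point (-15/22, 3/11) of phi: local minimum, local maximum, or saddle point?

local minimum

The Hessian of phi is constant: H = [[6, 4], [4, 10]].
det(H) = 6·10 − 4² = 44.
det(H) > 0 and tr(H) = 16 > 0, so H is positive definite and the point is a local minimum.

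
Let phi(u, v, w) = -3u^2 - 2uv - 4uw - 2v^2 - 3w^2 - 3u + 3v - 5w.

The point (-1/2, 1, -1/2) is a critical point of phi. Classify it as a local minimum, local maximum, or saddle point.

The Hessian is constant: H = [[-6, -2, -4], [-2, -4, 0], [-4, 0, -6]].
Leading principal minors: Δ₁ = -6, Δ₂ = 20, Δ₃ = -56.
The minors alternate sign starting negative (−, +, −), so H is negative definite: a local maximum.

local maximum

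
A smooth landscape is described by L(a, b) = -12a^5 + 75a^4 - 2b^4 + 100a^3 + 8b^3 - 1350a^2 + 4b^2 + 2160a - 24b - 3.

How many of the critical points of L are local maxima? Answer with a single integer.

4

L separates as a function of a plus a function of b, so ∇L=0 decouples.
∂L/∂a = -60(a - 4)(a - 3)(a - 1)(a + 3) = 0 at a ∈ {-3, 1, 3, 4}; ∂L/∂b = -8(b - 3)(b - 1)(b + 1) = 0 at b ∈ {-1, 1, 3}.
The Hessian is diagonal: diag(L_aa, L_bb). Second derivatives: L_aa(-3)=10080, L_aa(1)=-1440, L_aa(3)=720, L_aa(4)=-1260; L_bb(-1)=-64, L_bb(1)=32, L_bb(3)=-64.
Local maxima occur where both diagonal entries negative: (1, -1), (1, 3), (4, -1), (4, 3). Count: 4.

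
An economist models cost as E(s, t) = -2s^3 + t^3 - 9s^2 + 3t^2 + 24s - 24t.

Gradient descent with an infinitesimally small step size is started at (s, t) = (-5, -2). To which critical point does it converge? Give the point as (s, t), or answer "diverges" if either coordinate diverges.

E is separable, so gradient descent decouples: s follows -∂E/∂s, t follows -∂E/∂t.
∂E/∂s = -6(s - 1)(s + 4); at s=-5 this is -36, so s increases.
∂E/∂t = 3(t - 2)(t + 4); at t=-2 this is -24, so t increases.
s converges to its nearest critical value -4 (a local min of the s-part); t converges to 2. The iterate converges to (-4, 2).

(-4, 2)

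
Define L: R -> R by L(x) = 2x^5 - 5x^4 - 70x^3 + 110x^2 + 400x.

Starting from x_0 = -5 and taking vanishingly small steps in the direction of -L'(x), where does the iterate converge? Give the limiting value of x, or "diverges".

L'(x) = 10(x - 5)(x - 2)(x + 1)(x + 4), so L'(-5) = 2800.
Gradient descent moves in the -L' direction, i.e. x is decreasing.
There is no critical point below x=-5, and L' keeps the same sign, so the iterate runs off to −∞.

diverges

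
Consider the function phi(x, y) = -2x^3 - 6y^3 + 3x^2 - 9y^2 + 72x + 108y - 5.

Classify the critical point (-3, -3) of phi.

The mixed partial ∂²phi/∂x∂y is 0, so the Hessian at any point is diag(phi_xx, phi_yy) = diag(6(-2x + 1), -18(2y + 1)).
At (-3, -3): H = diag(42, 90).
Both eigenvalues are positive, so H is positive definite: a local minimum.

local minimum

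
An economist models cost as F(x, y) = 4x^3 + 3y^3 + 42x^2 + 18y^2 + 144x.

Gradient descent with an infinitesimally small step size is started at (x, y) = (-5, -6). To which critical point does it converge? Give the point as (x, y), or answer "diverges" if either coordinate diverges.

F is separable, so gradient descent decouples: x follows -∂F/∂x, y follows -∂F/∂y.
∂F/∂x = 12(x + 3)(x + 4); at x=-5 this is 24, so x decreases.
∂F/∂y = 9y(y + 4); at y=-6 this is 108, so y decreases.
The x-coordinate has no critical point in that direction and runs off to infinity.

diverges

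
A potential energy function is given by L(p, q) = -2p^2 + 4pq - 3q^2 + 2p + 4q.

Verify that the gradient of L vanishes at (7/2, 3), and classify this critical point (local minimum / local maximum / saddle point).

∇L = (-4p + 4q + 2, 4p - 6q + 4); substituting (7/2, 3) gives ∇L = (0, 0), so (7/2, 3) is indeed a critical point.
The Hessian of L is constant: H = [[-4, 4], [4, -6]].
det(H) = (-4)·(-6) − 4² = 8.
det(H) > 0 and tr(H) = -10 < 0, so H is negative definite and the point is a local maximum.

local maximum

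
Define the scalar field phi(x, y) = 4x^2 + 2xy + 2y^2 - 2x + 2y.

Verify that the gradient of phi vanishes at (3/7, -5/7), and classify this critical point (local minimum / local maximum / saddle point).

∇phi = (8x + 2y - 2, 2x + 4y + 2); substituting (3/7, -5/7) gives ∇phi = (0, 0), so (3/7, -5/7) is indeed a critical point.
The Hessian of phi is constant: H = [[8, 2], [2, 4]].
det(H) = 8·4 − 2² = 28.
det(H) > 0 and tr(H) = 12 > 0, so H is positive definite and the point is a local minimum.

local minimum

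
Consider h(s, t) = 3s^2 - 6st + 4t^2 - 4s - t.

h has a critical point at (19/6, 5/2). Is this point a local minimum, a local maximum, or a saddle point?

local minimum

The Hessian of h is constant: H = [[6, -6], [-6, 8]].
det(H) = 6·8 − (-6)² = 12.
det(H) > 0 and tr(H) = 14 > 0, so H is positive definite and the point is a local minimum.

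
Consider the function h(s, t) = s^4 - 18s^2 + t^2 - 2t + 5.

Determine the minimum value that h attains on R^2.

-77

h(s,t) separates as P(s) + Q(t) + 5, so its minimum is min P + min Q + 5.
P'(s) = 4s(s - 3)(s + 3) vanishes at s ∈ {-3, 0, 3}; Q'(t) = 2(t - 1) vanishes at t ∈ {1}.
Local minima of P (where P''>0): P(-3)=-81, P(3)=-81. Local minima of Q: Q(1)=-1.
So the global minimum of h is P(-3) + Q(1) + 5 = -81 − 1 + 5 = -77, attained at (-3, 1).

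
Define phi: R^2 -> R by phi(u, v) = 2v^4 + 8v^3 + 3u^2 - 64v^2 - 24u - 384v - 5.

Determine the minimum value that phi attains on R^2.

phi(u,v) separates as P(u) + Q(v) − 5, so its minimum is min P + min Q − 5.
P'(u) = 6u - 24 vanishes at u ∈ {4}; Q'(v) = 8(v - 4)(v + 3)(v + 4) vanishes at v ∈ {-4, -3, 4}.
Local minima of P (where P''>0): P(4)=-48. Local minima of Q: Q(-4)=512, Q(4)=-1536.
So the global minimum of phi is P(4) + Q(4) − 5 = -48 − 1536 − 5 = -1589, attained at (4, 4).

-1589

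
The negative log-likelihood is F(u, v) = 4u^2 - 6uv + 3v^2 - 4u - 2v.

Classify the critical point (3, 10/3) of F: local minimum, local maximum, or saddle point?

local minimum

The Hessian of F is constant: H = [[8, -6], [-6, 6]].
det(H) = 8·6 − (-6)² = 12.
det(H) > 0 and tr(H) = 14 > 0, so H is positive definite and the point is a local minimum.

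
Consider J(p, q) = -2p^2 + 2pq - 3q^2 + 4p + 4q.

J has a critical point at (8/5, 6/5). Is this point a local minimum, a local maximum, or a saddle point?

The Hessian of J is constant: H = [[-4, 2], [2, -6]].
det(H) = (-4)·(-6) − 2² = 20.
det(H) > 0 and tr(H) = -10 < 0, so H is negative definite and the point is a local maximum.

local maximum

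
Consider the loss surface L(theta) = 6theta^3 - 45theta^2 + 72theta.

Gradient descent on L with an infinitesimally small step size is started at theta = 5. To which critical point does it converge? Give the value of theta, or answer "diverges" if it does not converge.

L'(theta) = 18(theta - 4)(theta - 1), so L'(5) = 72.
Gradient descent moves in the -L' direction, i.e. theta is decreasing.
The nearest critical point in that direction is theta = 4, where L'' = 54 > 0 (a local minimum). The iterate converges there.

4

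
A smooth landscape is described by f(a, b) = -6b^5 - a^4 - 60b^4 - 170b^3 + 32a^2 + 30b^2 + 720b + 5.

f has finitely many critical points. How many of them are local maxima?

4

f separates as a function of a plus a function of b, so ∇f=0 decouples.
∂f/∂a = -4a(a - 4)(a + 4) = 0 at a ∈ {-4, 0, 4}; ∂f/∂b = -30(b - 1)(b + 2)(b + 3)(b + 4) = 0 at b ∈ {-4, -3, -2, 1}.
The Hessian is diagonal: diag(f_aa, f_bb). Second derivatives: f_aa(-4)=-128, f_aa(0)=64, f_aa(4)=-128; f_bb(-4)=300, f_bb(-3)=-120, f_bb(-2)=180, f_bb(1)=-1800.
Local maxima occur where both diagonal entries negative: (-4, -3), (-4, 1), (4, -3), (4, 1). Count: 4.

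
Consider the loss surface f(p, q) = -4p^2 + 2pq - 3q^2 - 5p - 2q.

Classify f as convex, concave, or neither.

concave

f is quadratic, so its Hessian is the constant matrix H = [[-8, 2], [2, -6]].
det(H) = 44, tr(H) = -14.
det(H) > 0 and tr(H) < 0, so H is negative definite everywhere: concave.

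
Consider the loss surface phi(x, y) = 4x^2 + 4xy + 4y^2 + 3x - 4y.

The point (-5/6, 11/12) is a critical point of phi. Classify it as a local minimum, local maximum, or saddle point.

The Hessian of phi is constant: H = [[8, 4], [4, 8]].
det(H) = 8·8 − 4² = 48.
det(H) > 0 and tr(H) = 16 > 0, so H is positive definite and the point is a local minimum.

local minimum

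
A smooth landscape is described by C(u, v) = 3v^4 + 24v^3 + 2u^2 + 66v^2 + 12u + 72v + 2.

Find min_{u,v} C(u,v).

-43

C(u,v) separates as P(u) + Q(v) + 2, so its minimum is min P + min Q + 2.
P'(u) = 4u + 12 vanishes at u ∈ {-3}; Q'(v) = 12(v + 1)(v + 2)(v + 3) vanishes at v ∈ {-3, -2, -1}.
Local minima of P (where P''>0): P(-3)=-18. Local minima of Q: Q(-3)=-27, Q(-1)=-27.
So the global minimum of C is P(-3) + Q(-3) + 2 = -18 − 27 + 2 = -43, attained at (-3, -3).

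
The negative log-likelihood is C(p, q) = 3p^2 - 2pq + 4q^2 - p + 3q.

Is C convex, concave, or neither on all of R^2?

convex

C is quadratic, so its Hessian is the constant matrix H = [[6, -2], [-2, 8]].
det(H) = 44, tr(H) = 14.
det(H) > 0 and tr(H) > 0, so H is positive definite everywhere: convex.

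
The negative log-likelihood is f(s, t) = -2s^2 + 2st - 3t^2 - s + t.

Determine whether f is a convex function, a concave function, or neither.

concave

f is quadratic, so its Hessian is the constant matrix H = [[-4, 2], [2, -6]].
det(H) = 20, tr(H) = -10.
det(H) > 0 and tr(H) < 0, so H is negative definite everywhere: concave.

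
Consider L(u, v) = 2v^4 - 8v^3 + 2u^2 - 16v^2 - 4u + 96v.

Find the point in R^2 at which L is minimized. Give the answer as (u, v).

L(u,v) separates as P(u) + Q(v), so its minimum is min P + min Q.
P'(u) = 4u - 4 vanishes at u ∈ {1}; Q'(v) = 8(v - 3)(v - 2)(v + 2) vanishes at v ∈ {-2, 2, 3}.
Local minima of P (where P''>0): P(1)=-2. Local minima of Q: Q(-2)=-160, Q(3)=90.
So the global minimum of L is P(1) + Q(-2) = -2 − 160 = -162, attained at (1, -2).

(1, -2)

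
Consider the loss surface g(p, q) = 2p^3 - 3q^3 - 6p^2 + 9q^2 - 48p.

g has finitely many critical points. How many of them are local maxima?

g separates as a function of p plus a function of q, so ∇g=0 decouples.
∂g/∂p = 6(p - 4)(p + 2) = 0 at p ∈ {-2, 4}; ∂g/∂q = -9q(q - 2) = 0 at q ∈ {0, 2}.
The Hessian is diagonal: diag(g_pp, g_qq). Second derivatives: g_pp(-2)=-36, g_pp(4)=36; g_qq(0)=18, g_qq(2)=-18.
Local maxima occur where both diagonal entries negative: (-2, 2). Count: 1.

1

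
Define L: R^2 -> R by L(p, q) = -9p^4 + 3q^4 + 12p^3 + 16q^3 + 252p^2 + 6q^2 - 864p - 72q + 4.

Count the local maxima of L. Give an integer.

L separates as a function of p plus a function of q, so ∇L=0 decouples.
∂L/∂p = -36(p - 3)(p - 2)(p + 4) = 0 at p ∈ {-4, 2, 3}; ∂L/∂q = 12(q - 1)(q + 2)(q + 3) = 0 at q ∈ {-3, -2, 1}.
The Hessian is diagonal: diag(L_pp, L_qq). Second derivatives: L_pp(-4)=-1512, L_pp(2)=216, L_pp(3)=-252; L_qq(-3)=48, L_qq(-2)=-36, L_qq(1)=144.
Local maxima occur where both diagonal entries negative: (-4, -2), (3, -2). Count: 2.

2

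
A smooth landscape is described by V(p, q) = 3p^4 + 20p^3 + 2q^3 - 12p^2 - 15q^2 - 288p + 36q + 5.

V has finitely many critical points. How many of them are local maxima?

1

V separates as a function of p plus a function of q, so ∇V=0 decouples.
∂V/∂p = 12(p - 2)(p + 3)(p + 4) = 0 at p ∈ {-4, -3, 2}; ∂V/∂q = 6(q - 3)(q - 2) = 0 at q ∈ {2, 3}.
The Hessian is diagonal: diag(V_pp, V_qq). Second derivatives: V_pp(-4)=72, V_pp(-3)=-60, V_pp(2)=360; V_qq(2)=-6, V_qq(3)=6.
Local maxima occur where both diagonal entries negative: (-3, 2). Count: 1.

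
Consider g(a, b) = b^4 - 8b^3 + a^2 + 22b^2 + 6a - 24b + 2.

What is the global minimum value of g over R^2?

g(a,b) separates as P(a) + Q(b) + 2, so its minimum is min P + min Q + 2.
P'(a) = 2a + 6 vanishes at a ∈ {-3}; Q'(b) = 4(b - 3)(b - 2)(b - 1) vanishes at b ∈ {1, 2, 3}.
Local minima of P (where P''>0): P(-3)=-9. Local minima of Q: Q(1)=-9, Q(3)=-9.
So the global minimum of g is P(-3) + Q(1) + 2 = -9 − 9 + 2 = -16, attained at (-3, 1).

-16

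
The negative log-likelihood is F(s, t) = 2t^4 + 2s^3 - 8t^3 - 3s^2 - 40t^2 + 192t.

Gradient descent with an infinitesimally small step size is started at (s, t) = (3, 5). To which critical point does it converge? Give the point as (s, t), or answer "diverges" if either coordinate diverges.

(1, 4)

F is separable, so gradient descent decouples: s follows -∂F/∂s, t follows -∂F/∂t.
∂F/∂s = 6s(s - 1); at s=3 this is 36, so s decreases.
∂F/∂t = 8(t - 4)(t - 2)(t + 3); at t=5 this is 192, so t decreases.
s converges to its nearest critical value 1 (a local min of the s-part); t converges to 4. The iterate converges to (1, 4).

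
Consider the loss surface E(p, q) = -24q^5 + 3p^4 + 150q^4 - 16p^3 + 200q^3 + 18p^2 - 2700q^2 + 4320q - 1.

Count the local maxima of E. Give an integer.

E separates as a function of p plus a function of q, so ∇E=0 decouples.
∂E/∂p = 12p(p - 3)(p - 1) = 0 at p ∈ {0, 1, 3}; ∂E/∂q = -120(q - 4)(q - 3)(q - 1)(q + 3) = 0 at q ∈ {-3, 1, 3, 4}.
The Hessian is diagonal: diag(E_pp, E_qq). Second derivatives: E_pp(0)=36, E_pp(1)=-24, E_pp(3)=72; E_qq(-3)=20160, E_qq(1)=-2880, E_qq(3)=1440, E_qq(4)=-2520.
Local maxima occur where both diagonal entries negative: (1, 1), (1, 4). Count: 2.

2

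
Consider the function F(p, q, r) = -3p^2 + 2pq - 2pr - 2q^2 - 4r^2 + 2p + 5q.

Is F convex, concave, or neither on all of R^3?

concave

F is quadratic, so its Hessian is the constant matrix H = [[-6, 2, -2], [2, -4, 0], [-2, 0, -8]].
Leading principal minors: -6, 20, -144.
Signs alternate −, +, − ⇒ H ≺ 0 ⇒ concave.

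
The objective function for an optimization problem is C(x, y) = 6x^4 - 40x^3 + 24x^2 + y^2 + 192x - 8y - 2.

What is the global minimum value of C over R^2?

C(x,y) separates as P(x) + Q(y) − 2, so its minimum is min P + min Q − 2.
P'(x) = 24(x - 4)(x - 2)(x + 1) vanishes at x ∈ {-1, 2, 4}; Q'(y) = 2y - 8 vanishes at y ∈ {4}.
Local minima of P (where P''>0): P(-1)=-122, P(4)=128. Local minima of Q: Q(4)=-16.
So the global minimum of C is P(-1) + Q(4) − 2 = -122 − 16 − 2 = -140, attained at (-1, 4).

-140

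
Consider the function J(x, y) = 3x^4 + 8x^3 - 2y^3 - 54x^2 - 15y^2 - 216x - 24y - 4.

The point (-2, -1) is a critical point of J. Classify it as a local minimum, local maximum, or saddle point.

local maximum

The mixed partial ∂²J/∂x∂y is 0, so the Hessian at any point is diag(J_xx, J_yy) = diag(12(3x^2 + 4x - 9), -6(2y + 5)).
At (-2, -1): H = diag(-60, -18).
Both eigenvalues are negative, so H is negative definite: a local maximum.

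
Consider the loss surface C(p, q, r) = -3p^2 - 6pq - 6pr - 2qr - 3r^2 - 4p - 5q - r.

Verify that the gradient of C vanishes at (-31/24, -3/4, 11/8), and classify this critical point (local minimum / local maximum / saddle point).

∇C = (-6p - 6q - 6r - 4, -6p - 2r - 5, -6p - 2q - 6r - 1); substituting (-31/24, -3/4, 11/8) gives ∇C = (0, 0, 0), so (-31/24, -3/4, 11/8) is indeed a critical point.
The Hessian is constant: H = [[-6, -6, -6], [-6, 0, -2], [-6, -2, -6]].
Leading principal minors: Δ₁ = -6, Δ₂ = -36, Δ₃ = 96.
The minors fit neither the all-positive nor the alternating-sign pattern, so H is indefinite: a saddle point.

saddle point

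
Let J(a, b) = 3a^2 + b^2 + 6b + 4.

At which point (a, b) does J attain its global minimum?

(0, -3)

J(a,b) separates as P(a) + Q(b) + 4, so its minimum is min P + min Q + 4.
P'(a) = 6a vanishes at a ∈ {0}; Q'(b) = 2b + 6 vanishes at b ∈ {-3}.
Local minima of P (where P''>0): P(0)=0. Local minima of Q: Q(-3)=-9.
So the global minimum of J is P(0) + Q(-3) + 4 = 0 − 9 + 4 = -5, attained at (0, -3).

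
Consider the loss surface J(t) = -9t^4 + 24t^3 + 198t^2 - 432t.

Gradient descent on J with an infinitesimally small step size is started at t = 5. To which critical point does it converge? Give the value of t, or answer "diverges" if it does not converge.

diverges

J'(t) = -36(t - 4)(t - 1)(t + 3), so J'(5) = -1152.
Gradient descent moves in the -J' direction, i.e. t is increasing.
There is no critical point above t=5, and J' keeps the same sign, so the iterate runs off to +∞.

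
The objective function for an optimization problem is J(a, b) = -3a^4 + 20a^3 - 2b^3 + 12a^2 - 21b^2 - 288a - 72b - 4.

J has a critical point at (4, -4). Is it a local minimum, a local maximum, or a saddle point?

saddle point

The mixed partial ∂²J/∂a∂b is 0, so the Hessian at any point is diag(J_aa, J_bb) = diag(12(-3a^2 + 10a + 2), -6(2b + 7)).
At (4, -4): H = diag(-72, 6).
The eigenvalues have opposite signs, so H is indefinite: a saddle point.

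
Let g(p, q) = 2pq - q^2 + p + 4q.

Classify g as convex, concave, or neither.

g is quadratic, so its Hessian is the constant matrix H = [[0, 2], [2, -2]].
det(H) = -4, tr(H) = -2.
det(H) < 0, so H is indefinite: neither convex nor concave.

neither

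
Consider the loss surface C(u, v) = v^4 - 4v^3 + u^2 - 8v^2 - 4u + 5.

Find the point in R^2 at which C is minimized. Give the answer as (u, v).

C(u,v) separates as P(u) + Q(v) + 5, so its minimum is min P + min Q + 5.
P'(u) = 2u - 4 vanishes at u ∈ {2}; Q'(v) = 4v(v - 4)(v + 1) vanishes at v ∈ {-1, 0, 4}.
Local minima of P (where P''>0): P(2)=-4. Local minima of Q: Q(-1)=-3, Q(4)=-128.
So the global minimum of C is P(2) + Q(4) + 5 = -4 − 128 + 5 = -127, attained at (2, 4).

(2, 4)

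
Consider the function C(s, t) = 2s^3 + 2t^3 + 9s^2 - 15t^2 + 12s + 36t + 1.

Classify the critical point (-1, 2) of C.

The mixed partial ∂²C/∂s∂t is 0, so the Hessian at any point is diag(C_ss, C_tt) = diag(6(2s + 3), 6(2t - 5)).
At (-1, 2): H = diag(6, -6).
The eigenvalues have opposite signs, so H is indefinite: a saddle point.

saddle point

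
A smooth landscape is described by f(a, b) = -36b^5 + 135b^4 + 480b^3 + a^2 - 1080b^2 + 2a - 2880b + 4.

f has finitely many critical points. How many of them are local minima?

2

f separates as a function of a plus a function of b, so ∇f=0 decouples.
∂f/∂a = 2(a + 1) = 0 at a ∈ {-1}; ∂f/∂b = -180(b - 4)(b - 2)(b + 1)(b + 2) = 0 at b ∈ {-2, -1, 2, 4}.
The Hessian is diagonal: diag(f_aa, f_bb). Second derivatives: f_aa(-1)=2; f_bb(-2)=4320, f_bb(-1)=-2700, f_bb(2)=4320, f_bb(4)=-10800.
Local minima occur where both diagonal entries positive: (-1, -2), (-1, 2). Count: 2.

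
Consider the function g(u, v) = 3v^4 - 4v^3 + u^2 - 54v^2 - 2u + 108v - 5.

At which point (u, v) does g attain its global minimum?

(1, -3)

g(u,v) separates as P(u) + Q(v) − 5, so its minimum is min P + min Q − 5.
P'(u) = 2u - 2 vanishes at u ∈ {1}; Q'(v) = 12(v - 3)(v - 1)(v + 3) vanishes at v ∈ {-3, 1, 3}.
Local minima of P (where P''>0): P(1)=-1. Local minima of Q: Q(-3)=-459, Q(3)=-27.
So the global minimum of g is P(1) + Q(-3) − 5 = -1 − 459 − 5 = -465, attained at (1, -3).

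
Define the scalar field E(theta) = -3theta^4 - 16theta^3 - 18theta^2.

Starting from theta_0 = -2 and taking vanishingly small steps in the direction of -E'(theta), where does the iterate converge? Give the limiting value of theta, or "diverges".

E'(theta) = -12theta(theta + 1)(theta + 3), so E'(-2) = -24.
Gradient descent moves in the -E' direction, i.e. theta is increasing.
The nearest critical point in that direction is theta = -1, where E'' = 24 > 0 (a local minimum). The iterate converges there.

-1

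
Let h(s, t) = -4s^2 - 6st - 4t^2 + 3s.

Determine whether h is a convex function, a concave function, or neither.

h is quadratic, so its Hessian is the constant matrix H = [[-8, -6], [-6, -8]].
det(H) = 28, tr(H) = -16.
det(H) > 0 and tr(H) < 0, so H is negative definite everywhere: concave.

concave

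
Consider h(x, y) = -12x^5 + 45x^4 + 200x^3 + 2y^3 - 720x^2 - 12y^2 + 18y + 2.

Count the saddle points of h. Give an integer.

4

h separates as a function of x plus a function of y, so ∇h=0 decouples.
∂h/∂x = -60x(x - 4)(x - 2)(x + 3) = 0 at x ∈ {-3, 0, 2, 4}; ∂h/∂y = 6(y - 3)(y - 1) = 0 at y ∈ {1, 3}.
The Hessian is diagonal: diag(h_xx, h_yy). Second derivatives: h_xx(-3)=6300, h_xx(0)=-1440, h_xx(2)=1200, h_xx(4)=-3360; h_yy(1)=-12, h_yy(3)=12.
Saddle points occur where the two diagonal entries have opposite signs: (-3, 1), (0, 3), (2, 1), (4, 3). Count: 4.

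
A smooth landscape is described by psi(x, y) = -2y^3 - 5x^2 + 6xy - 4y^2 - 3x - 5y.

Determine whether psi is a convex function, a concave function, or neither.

The term -2y^3 is cubic, so the Hessian is not constant.
∂²psi/∂y² = -12y - 8, which takes both signs as y varies (negative for sufficiently large y). A diagonal entry of the Hessian changing sign means the Hessian is neither positive- nor negative-semidefinite on all of R^2.

neither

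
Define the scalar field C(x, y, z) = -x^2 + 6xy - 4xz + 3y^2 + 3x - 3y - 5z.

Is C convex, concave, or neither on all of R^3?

C is quadratic, so its Hessian is the constant matrix H = [[-2, 6, -4], [6, 6, 0], [-4, 0, 0]].
Leading principal minors: -2, -48, -96.
Neither pattern holds ⇒ H is indefinite ⇒ neither convex nor concave.

neither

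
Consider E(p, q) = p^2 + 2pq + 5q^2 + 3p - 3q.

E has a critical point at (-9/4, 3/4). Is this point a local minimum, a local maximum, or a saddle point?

The Hessian of E is constant: H = [[2, 2], [2, 10]].
det(H) = 2·10 − 2² = 16.
det(H) > 0 and tr(H) = 12 > 0, so H is positive definite and the point is a local minimum.

local minimum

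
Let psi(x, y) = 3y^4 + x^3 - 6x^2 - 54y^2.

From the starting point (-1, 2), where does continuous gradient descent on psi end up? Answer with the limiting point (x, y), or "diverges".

psi is separable, so gradient descent decouples: x follows -∂psi/∂x, y follows -∂psi/∂y.
∂psi/∂x = 3x(x - 4); at x=-1 this is 15, so x decreases.
∂psi/∂y = 12y(y - 3)(y + 3); at y=2 this is -120, so y increases.
The x-coordinate has no critical point in that direction and runs off to infinity.

diverges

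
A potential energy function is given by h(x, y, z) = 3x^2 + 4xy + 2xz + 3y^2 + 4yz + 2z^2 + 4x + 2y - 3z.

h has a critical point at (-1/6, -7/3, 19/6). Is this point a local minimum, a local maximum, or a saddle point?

local minimum

The Hessian is constant: H = [[6, 4, 2], [4, 6, 4], [2, 4, 4]].
Leading principal minors: Δ₁ = 6, Δ₂ = 20, Δ₃ = 24.
All leading minors are positive, so H is positive definite: a local minimum.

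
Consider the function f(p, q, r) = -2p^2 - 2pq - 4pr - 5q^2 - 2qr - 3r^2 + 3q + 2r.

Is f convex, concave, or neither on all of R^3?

f is quadratic, so its Hessian is the constant matrix H = [[-4, -2, -4], [-2, -10, -2], [-4, -2, -6]].
Leading principal minors: -4, 36, -72.
Signs alternate −, +, − ⇒ H ≺ 0 ⇒ concave.

concave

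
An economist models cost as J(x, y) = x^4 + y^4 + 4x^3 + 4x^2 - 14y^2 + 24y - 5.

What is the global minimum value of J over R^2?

J(x,y) separates as P(x) + Q(y) − 5, so its minimum is min P + min Q − 5.
P'(x) = 4x(x + 1)(x + 2) vanishes at x ∈ {-2, -1, 0}; Q'(y) = 4(y - 2)(y - 1)(y + 3) vanishes at y ∈ {-3, 1, 2}.
Local minima of P (where P''>0): P(-2)=0, P(0)=0. Local minima of Q: Q(-3)=-117, Q(2)=8.
So the global minimum of J is P(-2) + Q(-3) − 5 = 0 − 117 − 5 = -122, attained at (-2, -3).

-122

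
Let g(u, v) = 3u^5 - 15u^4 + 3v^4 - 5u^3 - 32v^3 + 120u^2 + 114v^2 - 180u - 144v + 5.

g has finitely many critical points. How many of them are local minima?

g separates as a function of u plus a function of v, so ∇g=0 decouples.
∂g/∂u = 15(u - 3)(u - 2)(u - 1)(u + 2) = 0 at u ∈ {-2, 1, 2, 3}; ∂g/∂v = 12(v - 4)(v - 3)(v - 1) = 0 at v ∈ {1, 3, 4}.
The Hessian is diagonal: diag(g_uu, g_vv). Second derivatives: g_uu(-2)=-900, g_uu(1)=90, g_uu(2)=-60, g_uu(3)=150; g_vv(1)=72, g_vv(3)=-24, g_vv(4)=36.
Local minima occur where both diagonal entries positive: (1, 1), (1, 4), (3, 1), (3, 4). Count: 4.

4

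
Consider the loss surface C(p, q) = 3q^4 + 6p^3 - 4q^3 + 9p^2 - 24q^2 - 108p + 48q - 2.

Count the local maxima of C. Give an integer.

1

C separates as a function of p plus a function of q, so ∇C=0 decouples.
∂C/∂p = 18(p - 2)(p + 3) = 0 at p ∈ {-3, 2}; ∂C/∂q = 12(q - 2)(q - 1)(q + 2) = 0 at q ∈ {-2, 1, 2}.
The Hessian is diagonal: diag(C_pp, C_qq). Second derivatives: C_pp(-3)=-90, C_pp(2)=90; C_qq(-2)=144, C_qq(1)=-36, C_qq(2)=48.
Local maxima occur where both diagonal entries negative: (-3, 1). Count: 1.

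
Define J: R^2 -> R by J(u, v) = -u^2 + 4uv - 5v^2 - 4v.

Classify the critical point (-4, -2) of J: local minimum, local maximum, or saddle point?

The Hessian of J is constant: H = [[-2, 4], [4, -10]].
det(H) = (-2)·(-10) − 4² = 4.
det(H) > 0 and tr(H) = -12 < 0, so H is negative definite and the point is a local maximum.

local maximum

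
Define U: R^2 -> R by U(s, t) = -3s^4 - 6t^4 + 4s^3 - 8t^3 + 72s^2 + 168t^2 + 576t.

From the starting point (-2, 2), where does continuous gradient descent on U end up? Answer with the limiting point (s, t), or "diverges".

(0, -2)

U is separable, so gradient descent decouples: s follows -∂U/∂s, t follows -∂U/∂t.
∂U/∂s = -12s(s - 4)(s + 3); at s=-2 this is -144, so s increases.
∂U/∂t = -24(t - 4)(t + 2)(t + 3); at t=2 this is 960, so t decreases.
s converges to its nearest critical value 0 (a local min of the s-part); t converges to -2. The iterate converges to (0, -2).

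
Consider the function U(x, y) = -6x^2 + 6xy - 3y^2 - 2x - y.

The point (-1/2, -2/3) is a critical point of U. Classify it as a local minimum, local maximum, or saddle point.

The Hessian of U is constant: H = [[-12, 6], [6, -6]].
det(H) = (-12)·(-6) − 6² = 36.
det(H) > 0 and tr(H) = -18 < 0, so H is negative definite and the point is a local maximum.

local maximum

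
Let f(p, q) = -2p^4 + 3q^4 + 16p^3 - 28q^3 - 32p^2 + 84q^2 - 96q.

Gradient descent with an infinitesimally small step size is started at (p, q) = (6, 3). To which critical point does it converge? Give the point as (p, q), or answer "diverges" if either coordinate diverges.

diverges

f is separable, so gradient descent decouples: p follows -∂f/∂p, q follows -∂f/∂q.
∂f/∂p = -8p(p - 4)(p - 2); at p=6 this is -384, so p increases.
∂f/∂q = 12(q - 4)(q - 2)(q - 1); at q=3 this is -24, so q increases.
The p-coordinate has no critical point in that direction and runs off to infinity.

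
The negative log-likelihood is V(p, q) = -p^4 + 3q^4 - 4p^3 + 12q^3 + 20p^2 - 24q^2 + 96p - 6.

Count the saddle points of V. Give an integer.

V separates as a function of p plus a function of q, so ∇V=0 decouples.
∂V/∂p = -4(p - 3)(p + 2)(p + 4) = 0 at p ∈ {-4, -2, 3}; ∂V/∂q = 12q(q - 1)(q + 4) = 0 at q ∈ {-4, 0, 1}.
The Hessian is diagonal: diag(V_pp, V_qq). Second derivatives: V_pp(-4)=-56, V_pp(-2)=40, V_pp(3)=-140; V_qq(-4)=240, V_qq(0)=-48, V_qq(1)=60.
Saddle points occur where the two diagonal entries have opposite signs: (-4, -4), (-4, 1), (-2, 0), (3, -4), (3, 1). Count: 5.

5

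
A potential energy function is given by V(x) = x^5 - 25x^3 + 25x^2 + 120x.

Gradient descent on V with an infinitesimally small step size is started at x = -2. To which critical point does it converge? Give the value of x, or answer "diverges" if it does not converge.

-1

V'(x) = 5(x - 3)(x - 2)(x + 1)(x + 4), so V'(-2) = -200.
Gradient descent moves in the -V' direction, i.e. x is increasing.
The nearest critical point in that direction is x = -1, where V'' = 180 > 0 (a local minimum). The iterate converges there.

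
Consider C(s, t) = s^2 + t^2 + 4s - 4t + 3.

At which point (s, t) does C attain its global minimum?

C(s,t) separates as P(s) + Q(t) + 3, so its minimum is min P + min Q + 3.
P'(s) = 2s + 4 vanishes at s ∈ {-2}; Q'(t) = 2(t - 2) vanishes at t ∈ {2}.
Local minima of P (where P''>0): P(-2)=-4. Local minima of Q: Q(2)=-4.
So the global minimum of C is P(-2) + Q(2) + 3 = -4 − 4 + 3 = -5, attained at (-2, 2).

(-2, 2)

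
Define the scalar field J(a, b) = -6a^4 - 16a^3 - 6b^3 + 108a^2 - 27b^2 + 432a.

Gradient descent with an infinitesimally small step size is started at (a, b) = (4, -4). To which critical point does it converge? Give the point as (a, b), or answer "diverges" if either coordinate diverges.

J is separable, so gradient descent decouples: a follows -∂J/∂a, b follows -∂J/∂b.
∂J/∂a = -24(a - 3)(a + 2)(a + 3); at a=4 this is -1008, so a increases.
∂J/∂b = -18b(b + 3); at b=-4 this is -72, so b increases.
The a-coordinate has no critical point in that direction and runs off to infinity.

diverges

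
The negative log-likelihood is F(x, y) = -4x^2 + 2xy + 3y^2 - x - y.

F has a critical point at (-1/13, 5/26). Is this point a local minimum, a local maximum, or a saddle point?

saddle point

The Hessian of F is constant: H = [[-8, 2], [2, 6]].
det(H) = (-8)·6 − 2² = -52.
Since det(H) < 0, H is indefinite and the critical point is a saddle point.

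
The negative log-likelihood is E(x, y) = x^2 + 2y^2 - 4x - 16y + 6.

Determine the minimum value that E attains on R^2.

-30

E(x,y) separates as P(x) + Q(y) + 6, so its minimum is min P + min Q + 6.
P'(x) = 2x - 4 vanishes at x ∈ {2}; Q'(y) = 4y - 16 vanishes at y ∈ {4}.
Local minima of P (where P''>0): P(2)=-4. Local minima of Q: Q(4)=-32.
So the global minimum of E is P(2) + Q(4) + 6 = -4 − 32 + 6 = -30, attained at (2, 4).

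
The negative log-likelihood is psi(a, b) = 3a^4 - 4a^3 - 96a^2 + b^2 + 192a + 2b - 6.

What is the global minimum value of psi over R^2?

-1287

psi(a,b) separates as P(a) + Q(b) − 6, so its minimum is min P + min Q − 6.
P'(a) = 12(a - 4)(a - 1)(a + 4) vanishes at a ∈ {-4, 1, 4}; Q'(b) = 2b + 2 vanishes at b ∈ {-1}.
Local minima of P (where P''>0): P(-4)=-1280, P(4)=-256. Local minima of Q: Q(-1)=-1.
So the global minimum of psi is P(-4) + Q(-1) − 6 = -1280 − 1 − 6 = -1287, attained at (-4, -1).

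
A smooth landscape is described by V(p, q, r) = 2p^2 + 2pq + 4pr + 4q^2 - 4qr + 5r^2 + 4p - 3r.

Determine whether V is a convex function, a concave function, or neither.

convex

V is quadratic, so its Hessian is the constant matrix H = [[4, 2, 4], [2, 8, -4], [4, -4, 10]].
Leading principal minors: 4, 28, 24.
All positive ⇒ H ≻ 0 ⇒ convex.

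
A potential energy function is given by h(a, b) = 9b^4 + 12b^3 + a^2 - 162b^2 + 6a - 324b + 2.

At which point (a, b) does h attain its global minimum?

(-3, 3)

h(a,b) separates as P(a) + Q(b) + 2, so its minimum is min P + min Q + 2.
P'(a) = 2a + 6 vanishes at a ∈ {-3}; Q'(b) = 36(b - 3)(b + 1)(b + 3) vanishes at b ∈ {-3, -1, 3}.
Local minima of P (where P''>0): P(-3)=-9. Local minima of Q: Q(-3)=-81, Q(3)=-1377.
So the global minimum of h is P(-3) + Q(3) + 2 = -9 − 1377 + 2 = -1384, attained at (-3, 3).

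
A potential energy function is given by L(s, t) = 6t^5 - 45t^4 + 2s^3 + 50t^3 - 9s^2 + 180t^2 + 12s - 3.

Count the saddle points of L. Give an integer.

L separates as a function of s plus a function of t, so ∇L=0 decouples.
∂L/∂s = 6(s - 2)(s - 1) = 0 at s ∈ {1, 2}; ∂L/∂t = 30t(t - 4)(t - 3)(t + 1) = 0 at t ∈ {-1, 0, 3, 4}.
The Hessian is diagonal: diag(L_ss, L_tt). Second derivatives: L_ss(1)=-6, L_ss(2)=6; L_tt(-1)=-600, L_tt(0)=360, L_tt(3)=-360, L_tt(4)=600.
Saddle points occur where the two diagonal entries have opposite signs: (1, 0), (1, 4), (2, -1), (2, 3). Count: 4.

4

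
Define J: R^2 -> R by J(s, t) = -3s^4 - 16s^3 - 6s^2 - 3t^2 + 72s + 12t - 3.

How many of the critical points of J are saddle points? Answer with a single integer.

1

J separates as a function of s plus a function of t, so ∇J=0 decouples.
∂J/∂s = -12(s - 1)(s + 2)(s + 3) = 0 at s ∈ {-3, -2, 1}; ∂J/∂t = -6(t - 2) = 0 at t ∈ {2}.
The Hessian is diagonal: diag(J_ss, J_tt). Second derivatives: J_ss(-3)=-48, J_ss(-2)=36, J_ss(1)=-144; J_tt(2)=-6.
Saddle points occur where the two diagonal entries have opposite signs: (-2, 2). Count: 1.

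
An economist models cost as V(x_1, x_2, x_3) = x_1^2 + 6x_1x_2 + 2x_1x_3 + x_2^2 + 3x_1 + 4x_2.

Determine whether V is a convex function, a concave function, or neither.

V is quadratic, so its Hessian is the constant matrix H = [[2, 6, 2], [6, 2, 0], [2, 0, 0]].
Leading principal minors: 2, -32, -8.
Neither pattern holds ⇒ H is indefinite ⇒ neither convex nor concave.

neither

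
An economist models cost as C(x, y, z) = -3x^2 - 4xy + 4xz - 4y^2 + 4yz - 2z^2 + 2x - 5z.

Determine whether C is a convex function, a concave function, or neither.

concave

C is quadratic, so its Hessian is the constant matrix H = [[-6, -4, 4], [-4, -8, 4], [4, 4, -4]].
Leading principal minors: -6, 32, -32.
Signs alternate −, +, − ⇒ H ≺ 0 ⇒ concave.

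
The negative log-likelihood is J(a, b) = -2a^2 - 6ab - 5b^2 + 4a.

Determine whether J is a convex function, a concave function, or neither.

J is quadratic, so its Hessian is the constant matrix H = [[-4, -6], [-6, -10]].
det(H) = 4, tr(H) = -14.
det(H) > 0 and tr(H) < 0, so H is negative definite everywhere: concave.

concave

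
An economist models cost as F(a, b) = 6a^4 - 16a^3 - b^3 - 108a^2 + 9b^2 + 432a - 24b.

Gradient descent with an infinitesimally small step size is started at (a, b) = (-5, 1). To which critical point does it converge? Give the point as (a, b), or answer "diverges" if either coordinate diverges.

(-3, 2)

F is separable, so gradient descent decouples: a follows -∂F/∂a, b follows -∂F/∂b.
∂F/∂a = 24(a - 3)(a - 2)(a + 3); at a=-5 this is -2688, so a increases.
∂F/∂b = -3(b - 4)(b - 2); at b=1 this is -9, so b increases.
a converges to its nearest critical value -3 (a local min of the a-part); b converges to 2. The iterate converges to (-3, 2).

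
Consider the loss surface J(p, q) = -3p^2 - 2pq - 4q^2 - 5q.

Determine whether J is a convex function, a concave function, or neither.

J is quadratic, so its Hessian is the constant matrix H = [[-6, -2], [-2, -8]].
det(H) = 44, tr(H) = -14.
det(H) > 0 and tr(H) < 0, so H is negative definite everywhere: concave.

concave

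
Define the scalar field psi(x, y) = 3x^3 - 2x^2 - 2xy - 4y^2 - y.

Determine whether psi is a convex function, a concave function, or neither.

neither

The term 3x^3 is cubic, so the Hessian is not constant.
∂²psi/∂x² = 18x - 4, which takes both signs as x varies (negative for sufficiently negative x). A diagonal entry of the Hessian changing sign means the Hessian is neither positive- nor negative-semidefinite on all of R^2.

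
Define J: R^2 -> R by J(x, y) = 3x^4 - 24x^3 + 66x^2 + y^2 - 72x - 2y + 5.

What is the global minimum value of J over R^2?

J(x,y) separates as P(x) + Q(y) + 5, so its minimum is min P + min Q + 5.
P'(x) = 12(x - 3)(x - 2)(x - 1) vanishes at x ∈ {1, 2, 3}; Q'(y) = 2y - 2 vanishes at y ∈ {1}.
Local minima of P (where P''>0): P(1)=-27, P(3)=-27. Local minima of Q: Q(1)=-1.
So the global minimum of J is P(1) + Q(1) + 5 = -27 − 1 + 5 = -23, attained at (1, 1).

-23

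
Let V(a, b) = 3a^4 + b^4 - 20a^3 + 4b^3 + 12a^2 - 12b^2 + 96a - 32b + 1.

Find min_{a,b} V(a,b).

V(a,b) separates as P(a) + Q(b) + 1, so its minimum is min P + min Q + 1.
P'(a) = 12(a - 4)(a - 2)(a + 1) vanishes at a ∈ {-1, 2, 4}; Q'(b) = 4(b - 2)(b + 1)(b + 4) vanishes at b ∈ {-4, -1, 2}.
Local minima of P (where P''>0): P(-1)=-61, P(4)=64. Local minima of Q: Q(-4)=-64, Q(2)=-64.
So the global minimum of V is P(-1) + Q(-4) + 1 = -61 − 64 + 1 = -124, attained at (-1, -4).

-124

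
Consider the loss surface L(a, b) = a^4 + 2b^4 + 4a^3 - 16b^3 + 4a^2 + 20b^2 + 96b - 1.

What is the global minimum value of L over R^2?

-59

L(a,b) separates as P(a) + Q(b) − 1, so its minimum is min P + min Q − 1.
P'(a) = 4a(a + 1)(a + 2) vanishes at a ∈ {-2, -1, 0}; Q'(b) = 8(b - 4)(b - 3)(b + 1) vanishes at b ∈ {-1, 3, 4}.
Local minima of P (where P''>0): P(-2)=0, P(0)=0. Local minima of Q: Q(-1)=-58, Q(4)=192.
So the global minimum of L is P(-2) + Q(-1) − 1 = 0 − 58 − 1 = -59, attained at (-2, -1).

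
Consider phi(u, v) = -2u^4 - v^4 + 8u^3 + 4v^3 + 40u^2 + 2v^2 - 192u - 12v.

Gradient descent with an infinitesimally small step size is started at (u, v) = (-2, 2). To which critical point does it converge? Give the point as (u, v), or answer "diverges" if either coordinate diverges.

phi is separable, so gradient descent decouples: u follows -∂phi/∂u, v follows -∂phi/∂v.
∂phi/∂u = -8(u - 4)(u - 2)(u + 3); at u=-2 this is -192, so u increases.
∂phi/∂v = -4(v - 3)(v - 1)(v + 1); at v=2 this is 12, so v decreases.
u converges to its nearest critical value 2 (a local min of the u-part); v converges to 1. The iterate converges to (2, 1).

(2, 1)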